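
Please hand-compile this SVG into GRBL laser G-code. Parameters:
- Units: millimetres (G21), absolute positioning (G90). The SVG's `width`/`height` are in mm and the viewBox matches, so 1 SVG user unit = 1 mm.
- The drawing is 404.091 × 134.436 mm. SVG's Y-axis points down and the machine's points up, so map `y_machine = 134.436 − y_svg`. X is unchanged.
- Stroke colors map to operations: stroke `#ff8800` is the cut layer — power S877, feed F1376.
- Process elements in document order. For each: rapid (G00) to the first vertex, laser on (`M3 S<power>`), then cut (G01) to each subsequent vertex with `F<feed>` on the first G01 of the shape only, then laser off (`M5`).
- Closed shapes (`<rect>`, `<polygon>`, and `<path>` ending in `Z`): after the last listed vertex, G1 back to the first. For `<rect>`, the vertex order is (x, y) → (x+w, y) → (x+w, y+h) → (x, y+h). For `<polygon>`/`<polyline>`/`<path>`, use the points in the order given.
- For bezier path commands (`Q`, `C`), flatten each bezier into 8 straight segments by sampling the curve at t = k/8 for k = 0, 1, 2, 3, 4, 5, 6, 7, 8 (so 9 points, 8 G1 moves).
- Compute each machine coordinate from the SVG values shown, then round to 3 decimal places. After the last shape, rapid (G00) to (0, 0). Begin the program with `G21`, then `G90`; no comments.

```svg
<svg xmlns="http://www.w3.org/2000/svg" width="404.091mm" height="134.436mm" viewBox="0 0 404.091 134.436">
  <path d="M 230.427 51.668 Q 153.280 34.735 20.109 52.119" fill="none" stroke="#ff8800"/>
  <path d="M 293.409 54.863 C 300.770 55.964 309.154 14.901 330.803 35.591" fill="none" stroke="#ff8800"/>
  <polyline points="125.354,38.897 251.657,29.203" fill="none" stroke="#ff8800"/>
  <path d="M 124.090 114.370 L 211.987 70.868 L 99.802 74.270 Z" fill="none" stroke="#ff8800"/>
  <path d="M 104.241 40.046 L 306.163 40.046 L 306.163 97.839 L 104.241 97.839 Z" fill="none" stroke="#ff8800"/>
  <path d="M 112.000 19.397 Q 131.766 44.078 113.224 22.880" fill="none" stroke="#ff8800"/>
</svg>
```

G21
G90
G00 X230.427 Y82.768
M3 S877
G01 X210.265 Y86.465 F1376
G01 X188.352 Y89.090
G01 X164.688 Y90.642
G01 X139.274 Y91.122
G01 X112.109 Y90.529
G01 X83.193 Y88.864
G01 X52.526 Y86.127
G01 X20.109 Y82.317
M5
G00 X293.409 Y79.573
M3 S877
G01 X296.241 Y80.934 F1376
G01 X299.313 Y85.029
G01 X302.767 Y90.642
G01 X306.748 Y96.555
G01 X311.398 Y101.549
G01 X316.862 Y104.408
G01 X323.283 Y103.912
G01 X330.803 Y98.845
M5
G00 X125.354 Y95.539
M3 S877
G01 X251.657 Y105.233 F1376
M5
G00 X124.090 Y20.066
M3 S877
G01 X211.987 Y63.568 F1376
G01 X99.802 Y60.166
G01 X124.090 Y20.066
M5
G00 X104.241 Y94.390
M3 S877
G01 X306.163 Y94.390 F1376
G01 X306.163 Y36.597
G01 X104.241 Y36.597
G01 X104.241 Y94.390
M5
G00 X112.000 Y115.039
M3 S877
G01 X116.343 Y109.586 F1376
G01 X119.489 Y105.566
G01 X121.437 Y102.980
G01 X122.189 Y101.828
G01 X121.743 Y102.109
G01 X120.101 Y103.824
G01 X117.261 Y106.973
G01 X113.224 Y111.556
M5
G00 X0.000 Y0.000

1 u = 1 mm; y_m = 134.436 − y.

[1] `<path>` quadratic bezier, #ff8800→cut S877 F1376: (230.427,82.768) → (210.265,86.465) → (188.352,89.090) → (164.688,90.642) → (139.274,91.122) → (112.109,90.529) → (83.193,88.864) → (52.526,86.127) → (20.109,82.317)

[2] `<path>` cubic bezier, #ff8800→cut S877 F1376: (293.409,79.573) → (296.241,80.934) → (299.313,85.029) → (302.767,90.642) → (306.748,96.555) → (311.398,101.549) → (316.862,104.408) → (323.283,103.912) → (330.803,98.845)

[3] `<polyline>` line segment, #ff8800→cut S877 F1376: (125.354,95.539) → (251.657,105.233)

[4] `<path>` closed polygon, #ff8800→cut S877 F1376: (124.090,20.066) → (211.987,63.568) → (99.802,60.166) → (124.090,20.066) (closed)

[5] `<path>` rectangle, #ff8800→cut S877 F1376: (104.241,94.390) → (306.163,94.390) → (306.163,36.597) → (104.241,36.597) → (104.241,94.390) (closed)

[6] `<path>` quadratic bezier, #ff8800→cut S877 F1376: (112.000,115.039) → (116.343,109.586) → (119.489,105.566) → (121.437,102.980) → (122.189,101.828) → (121.743,102.109) → (120.101,103.824) → (117.261,106.973) → (113.224,111.556)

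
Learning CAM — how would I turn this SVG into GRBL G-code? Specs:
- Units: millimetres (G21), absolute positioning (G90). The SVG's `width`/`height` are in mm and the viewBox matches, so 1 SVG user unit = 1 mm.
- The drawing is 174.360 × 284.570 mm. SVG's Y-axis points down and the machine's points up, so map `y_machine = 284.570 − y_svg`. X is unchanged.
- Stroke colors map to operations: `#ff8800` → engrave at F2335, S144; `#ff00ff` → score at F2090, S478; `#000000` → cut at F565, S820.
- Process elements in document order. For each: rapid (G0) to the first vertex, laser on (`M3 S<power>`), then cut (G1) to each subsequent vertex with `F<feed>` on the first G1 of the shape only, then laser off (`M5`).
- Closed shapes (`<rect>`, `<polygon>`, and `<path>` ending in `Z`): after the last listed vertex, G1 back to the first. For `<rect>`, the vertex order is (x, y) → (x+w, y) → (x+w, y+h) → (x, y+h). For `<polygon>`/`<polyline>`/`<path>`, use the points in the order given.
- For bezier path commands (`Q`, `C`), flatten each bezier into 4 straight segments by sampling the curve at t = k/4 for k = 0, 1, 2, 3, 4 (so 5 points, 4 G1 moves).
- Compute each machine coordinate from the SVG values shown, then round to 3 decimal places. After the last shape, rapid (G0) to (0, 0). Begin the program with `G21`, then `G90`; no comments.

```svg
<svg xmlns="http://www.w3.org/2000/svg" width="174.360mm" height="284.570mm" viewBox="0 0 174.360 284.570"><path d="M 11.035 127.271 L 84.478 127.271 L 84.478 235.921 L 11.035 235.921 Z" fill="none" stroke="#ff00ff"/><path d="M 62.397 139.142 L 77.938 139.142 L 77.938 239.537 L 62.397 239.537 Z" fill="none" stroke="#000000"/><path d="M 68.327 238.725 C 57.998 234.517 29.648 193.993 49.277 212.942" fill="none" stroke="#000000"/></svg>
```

G21
G90
G0 X11.035 Y157.299
M3 S478
G1 X84.478 Y157.299 F2090
G1 X84.478 Y48.649
G1 X11.035 Y48.649
G1 X11.035 Y157.299
M5
G0 X62.397 Y145.428
M3 S820
G1 X77.938 Y145.428 F565
G1 X77.938 Y45.033
G1 X62.397 Y45.033
G1 X62.397 Y145.428
M5
G0 X68.327 Y45.845
M3 S820
G1 X58.233 Y54.314 F565
G1 X47.568 Y67.420
G1 X42.520 Y76.185
G1 X49.277 Y71.628
M5
G0 X0.000 Y0.000

Since the viewBox matches the mm dimensions, user units are millimetres directly. The only transform is the Y-flip y_m = 284.570 − y_svg.

Shape 1 is a rectangle drawn with `<path>`. Its stroke #ff00ff means score at S478, F2090. After flipping Y the toolpath is (11.035,157.299) → (84.478,157.299) → (84.478,48.649) → (11.035,48.649) → (11.035,157.299), returning to the start.

Shape 2 is a rectangle drawn with `<path>`. Its stroke #000000 means cut at S820, F565. After flipping Y the toolpath is (62.397,145.428) → (77.938,145.428) → (77.938,45.033) → (62.397,45.033) → (62.397,145.428), returning to the start.

Shape 3 is a cubic bezier drawn with `<path>`. Its stroke #000000 means cut at S820, F565. After flipping Y the toolpath is (68.327,45.845) → (58.233,54.314) → (47.568,67.420) → (42.520,76.185) → (49.277,71.628).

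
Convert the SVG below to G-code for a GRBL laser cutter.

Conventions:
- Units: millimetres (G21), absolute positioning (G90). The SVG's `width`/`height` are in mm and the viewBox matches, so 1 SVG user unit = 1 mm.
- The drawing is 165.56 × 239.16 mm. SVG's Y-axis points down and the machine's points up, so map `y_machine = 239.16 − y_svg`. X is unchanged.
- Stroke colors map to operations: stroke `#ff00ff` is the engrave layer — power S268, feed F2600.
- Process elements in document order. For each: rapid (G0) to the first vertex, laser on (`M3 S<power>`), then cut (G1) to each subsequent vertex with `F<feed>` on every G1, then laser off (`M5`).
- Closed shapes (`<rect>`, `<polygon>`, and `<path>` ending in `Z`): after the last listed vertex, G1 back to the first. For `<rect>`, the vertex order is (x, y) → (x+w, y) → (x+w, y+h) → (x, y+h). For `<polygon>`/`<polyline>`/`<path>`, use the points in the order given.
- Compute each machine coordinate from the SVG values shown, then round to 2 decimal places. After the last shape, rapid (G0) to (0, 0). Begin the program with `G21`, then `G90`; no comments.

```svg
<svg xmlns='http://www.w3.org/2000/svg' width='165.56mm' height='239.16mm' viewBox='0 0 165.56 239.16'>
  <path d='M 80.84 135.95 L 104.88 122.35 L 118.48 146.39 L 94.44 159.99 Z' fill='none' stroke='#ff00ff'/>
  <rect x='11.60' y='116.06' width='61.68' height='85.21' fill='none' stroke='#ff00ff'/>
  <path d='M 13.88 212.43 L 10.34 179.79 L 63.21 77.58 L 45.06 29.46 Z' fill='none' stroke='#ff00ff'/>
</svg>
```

G21
G90
G0 X80.84 Y103.21
M3 S268
G1 X104.88 Y116.81 F2600
G1 X118.48 Y92.77 F2600
G1 X94.44 Y79.17 F2600
G1 X80.84 Y103.21 F2600
M5
G0 X11.60 Y123.10
M3 S268
G1 X73.28 Y123.10 F2600
G1 X73.28 Y37.89 F2600
G1 X11.60 Y37.89 F2600
G1 X11.60 Y123.10 F2600
M5
G0 X13.88 Y26.73
M3 S268
G1 X10.34 Y59.37 F2600
G1 X63.21 Y161.58 F2600
G1 X45.06 Y209.70 F2600
G1 X13.88 Y26.73 F2600
M5
G0 X0.00 Y0.00

1 u = 1 mm; y_m = 239.16 − y.

[1] `<path>` regular polygon, #ff00ff→engrave S268 F2600: (80.84,103.21) → (104.88,116.81) → (118.48,92.77) → (94.44,79.17) → (80.84,103.21) (closed)

[2] `<rect>` rectangle, #ff00ff→engrave S268 F2600: (11.60,123.10) → (73.28,123.10) → (73.28,37.89) → (11.60,37.89) → (11.60,123.10) (closed)

[3] `<path>` closed polygon, #ff00ff→engrave S268 F2600: (13.88,26.73) → (10.34,59.37) → (63.21,161.58) → (45.06,209.70) → (13.88,26.73) (closed)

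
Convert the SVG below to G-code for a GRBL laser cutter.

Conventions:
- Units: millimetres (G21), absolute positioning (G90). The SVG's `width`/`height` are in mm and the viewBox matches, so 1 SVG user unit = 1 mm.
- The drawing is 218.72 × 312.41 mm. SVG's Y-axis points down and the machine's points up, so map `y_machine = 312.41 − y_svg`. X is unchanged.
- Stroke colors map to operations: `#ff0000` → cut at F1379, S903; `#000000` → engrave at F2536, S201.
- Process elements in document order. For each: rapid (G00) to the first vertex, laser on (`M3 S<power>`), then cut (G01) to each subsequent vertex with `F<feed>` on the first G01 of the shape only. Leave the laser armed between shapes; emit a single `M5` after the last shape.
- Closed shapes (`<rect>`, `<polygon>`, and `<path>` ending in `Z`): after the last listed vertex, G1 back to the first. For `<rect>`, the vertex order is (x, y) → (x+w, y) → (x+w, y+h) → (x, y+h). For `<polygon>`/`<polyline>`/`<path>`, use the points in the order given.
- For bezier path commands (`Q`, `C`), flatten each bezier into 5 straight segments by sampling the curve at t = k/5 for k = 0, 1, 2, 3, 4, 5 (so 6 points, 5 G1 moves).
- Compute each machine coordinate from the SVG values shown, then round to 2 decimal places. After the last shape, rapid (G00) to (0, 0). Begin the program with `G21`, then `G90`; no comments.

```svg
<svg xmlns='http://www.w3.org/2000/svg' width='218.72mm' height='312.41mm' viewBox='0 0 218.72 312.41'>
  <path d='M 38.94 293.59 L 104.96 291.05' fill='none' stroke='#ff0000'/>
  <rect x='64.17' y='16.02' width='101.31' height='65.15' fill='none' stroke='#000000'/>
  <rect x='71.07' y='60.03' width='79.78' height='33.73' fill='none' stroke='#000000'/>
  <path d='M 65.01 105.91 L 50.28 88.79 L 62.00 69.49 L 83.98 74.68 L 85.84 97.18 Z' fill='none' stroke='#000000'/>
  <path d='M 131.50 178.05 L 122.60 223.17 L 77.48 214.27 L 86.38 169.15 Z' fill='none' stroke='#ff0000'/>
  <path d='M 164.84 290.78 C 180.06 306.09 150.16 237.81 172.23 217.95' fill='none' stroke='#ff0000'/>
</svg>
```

Since the viewBox matches the mm dimensions, user units are millimetres directly. The only transform is the Y-flip y_m = 312.41 − y_svg.

Shape 1 is a line segment drawn with `<path>`. Its stroke #ff0000 means cut at S903, F1379. After flipping Y the toolpath is (38.94,18.82) → (104.96,21.36).

Shape 2 is a rectangle drawn with `<rect>`. Its stroke #000000 means engrave at S201, F2536. After flipping Y the toolpath is (64.17,296.39) → (165.48,296.39) → (165.48,231.24) → (64.17,231.24) → (64.17,296.39), returning to the start.

Shape 3 is a rectangle drawn with `<rect>`. Its stroke #000000 means engrave at S201, F2536. After flipping Y the toolpath is (71.07,252.38) → (150.85,252.38) → (150.85,218.65) → (71.07,218.65) → (71.07,252.38), returning to the start.

Shape 4 is a regular polygon drawn with `<path>`. Its stroke #000000 means engrave at S201, F2536. After flipping Y the toolpath is (65.01,206.50) → (50.28,223.62) → (62.00,242.92) → (83.98,237.73) → (85.84,215.23) → (65.01,206.50), returning to the start.

Shape 5 is a regular polygon drawn with `<path>`. Its stroke #ff0000 means cut at S903, F1379. After flipping Y the toolpath is (131.50,134.36) → (122.60,89.24) → (77.48,98.14) → (86.38,143.26) → (131.50,134.36), returning to the start.

Shape 6 is a cubic bezier drawn with `<path>`. Its stroke #ff0000 means cut at S903, F1379. After flipping Y the toolpath is (164.84,21.63) → (169.33,21.42) → (167.66,34.93) → (164.48,55.84) → (164.45,77.79) → (172.23,94.46).

G21
G90
G00 X38.94 Y18.82
M3 S903
G01 X104.96 Y21.36 F1379
G00 X64.17 Y296.39
M3 S201
G01 X165.48 Y296.39 F2536
G01 X165.48 Y231.24
G01 X64.17 Y231.24
G01 X64.17 Y296.39
G00 X71.07 Y252.38
M3 S201
G01 X150.85 Y252.38 F2536
G01 X150.85 Y218.65
G01 X71.07 Y218.65
G01 X71.07 Y252.38
G00 X65.01 Y206.50
M3 S201
G01 X50.28 Y223.62 F2536
G01 X62.00 Y242.92
G01 X83.98 Y237.73
G01 X85.84 Y215.23
G01 X65.01 Y206.50
G00 X131.50 Y134.36
M3 S903
G01 X122.60 Y89.24 F1379
G01 X77.48 Y98.14
G01 X86.38 Y143.26
G01 X131.50 Y134.36
G00 X164.84 Y21.63
M3 S903
G01 X169.33 Y21.42 F1379
G01 X167.66 Y34.93
G01 X164.48 Y55.84
G01 X164.45 Y77.79
G01 X172.23 Y94.46
M5
G00 X0.00 Y0.00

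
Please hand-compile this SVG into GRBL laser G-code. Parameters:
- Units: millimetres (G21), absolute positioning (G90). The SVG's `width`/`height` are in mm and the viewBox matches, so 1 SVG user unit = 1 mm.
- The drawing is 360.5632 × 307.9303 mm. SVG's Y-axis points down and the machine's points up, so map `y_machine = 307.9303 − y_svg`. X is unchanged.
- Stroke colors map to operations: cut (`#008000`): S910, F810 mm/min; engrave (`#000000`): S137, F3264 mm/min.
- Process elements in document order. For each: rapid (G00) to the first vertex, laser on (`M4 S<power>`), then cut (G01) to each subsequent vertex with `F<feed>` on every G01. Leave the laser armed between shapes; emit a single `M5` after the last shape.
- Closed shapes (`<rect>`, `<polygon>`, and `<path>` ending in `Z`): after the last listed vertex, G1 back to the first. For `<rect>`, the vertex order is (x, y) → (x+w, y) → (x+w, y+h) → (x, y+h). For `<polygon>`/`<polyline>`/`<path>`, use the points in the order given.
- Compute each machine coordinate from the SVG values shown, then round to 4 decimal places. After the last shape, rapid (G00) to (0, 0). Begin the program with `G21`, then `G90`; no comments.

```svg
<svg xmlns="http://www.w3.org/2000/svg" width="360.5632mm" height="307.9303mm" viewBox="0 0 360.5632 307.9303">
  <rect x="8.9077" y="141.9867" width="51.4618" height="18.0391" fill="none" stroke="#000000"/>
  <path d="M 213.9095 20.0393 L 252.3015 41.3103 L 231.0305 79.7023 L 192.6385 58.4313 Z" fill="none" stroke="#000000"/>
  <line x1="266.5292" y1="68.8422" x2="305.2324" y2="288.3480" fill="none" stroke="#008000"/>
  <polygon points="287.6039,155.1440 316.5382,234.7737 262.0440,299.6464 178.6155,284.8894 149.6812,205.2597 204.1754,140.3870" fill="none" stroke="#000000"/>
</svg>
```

G21
G90
G00 X8.9077 Y165.9436
M4 S137
G01 X60.3695 Y165.9436 F3264
G01 X60.3695 Y147.9045 F3264
G01 X8.9077 Y147.9045 F3264
G01 X8.9077 Y165.9436 F3264
G00 X213.9095 Y287.8910
M4 S137
G01 X252.3015 Y266.6200 F3264
G01 X231.0305 Y228.2280 F3264
G01 X192.6385 Y249.4990 F3264
G01 X213.9095 Y287.8910 F3264
G00 X266.5292 Y239.0881
M4 S910
G01 X305.2324 Y19.5823 F810
G00 X287.6039 Y152.7863
M4 S137
G01 X316.5382 Y73.1566 F3264
G01 X262.0440 Y8.2839 F3264
G01 X178.6155 Y23.0409 F3264
G01 X149.6812 Y102.6706 F3264
G01 X204.1754 Y167.5433 F3264
G01 X287.6039 Y152.7863 F3264
M5
G00 X0.0000 Y0.0000

viewBox `0 0 360.5632 307.9303` with mm width/height → 1 unit = 1 mm. Flip: y_m = 307.9303 − y_svg.

**Shape 1** — `<rect>` rectangle, stroke `#000000` → engrave (S137, F3264). Machine vertices: (8.9077,165.9436) → (60.3695,165.9436) → (60.3695,147.9045) → (8.9077,147.9045) → (8.9077,165.9436). Closed: final G1 returns to the first vertex.

**Shape 2** — `<path>` regular polygon, stroke `#000000` → engrave (S137, F3264). Machine vertices: (213.9095,287.8910) → (252.3015,266.6200) → (231.0305,228.2280) → (192.6385,249.4990) → (213.9095,287.8910). Closed: final G1 returns to the first vertex.

**Shape 3** — `<line>` line segment, stroke `#008000` → cut (S910, F810). Machine vertices: (266.5292,239.0881) → (305.2324,19.5823). Open path.

**Shape 4** — `<polygon>` regular polygon, stroke `#000000` → engrave (S137, F3264). Machine vertices: (287.6039,152.7863) → (316.5382,73.1566) → (262.0440,8.2839) → (178.6155,23.0409) → (149.6812,102.6706) → (204.1754,167.5433) → (287.6039,152.7863). Closed: final G1 returns to the first vertex.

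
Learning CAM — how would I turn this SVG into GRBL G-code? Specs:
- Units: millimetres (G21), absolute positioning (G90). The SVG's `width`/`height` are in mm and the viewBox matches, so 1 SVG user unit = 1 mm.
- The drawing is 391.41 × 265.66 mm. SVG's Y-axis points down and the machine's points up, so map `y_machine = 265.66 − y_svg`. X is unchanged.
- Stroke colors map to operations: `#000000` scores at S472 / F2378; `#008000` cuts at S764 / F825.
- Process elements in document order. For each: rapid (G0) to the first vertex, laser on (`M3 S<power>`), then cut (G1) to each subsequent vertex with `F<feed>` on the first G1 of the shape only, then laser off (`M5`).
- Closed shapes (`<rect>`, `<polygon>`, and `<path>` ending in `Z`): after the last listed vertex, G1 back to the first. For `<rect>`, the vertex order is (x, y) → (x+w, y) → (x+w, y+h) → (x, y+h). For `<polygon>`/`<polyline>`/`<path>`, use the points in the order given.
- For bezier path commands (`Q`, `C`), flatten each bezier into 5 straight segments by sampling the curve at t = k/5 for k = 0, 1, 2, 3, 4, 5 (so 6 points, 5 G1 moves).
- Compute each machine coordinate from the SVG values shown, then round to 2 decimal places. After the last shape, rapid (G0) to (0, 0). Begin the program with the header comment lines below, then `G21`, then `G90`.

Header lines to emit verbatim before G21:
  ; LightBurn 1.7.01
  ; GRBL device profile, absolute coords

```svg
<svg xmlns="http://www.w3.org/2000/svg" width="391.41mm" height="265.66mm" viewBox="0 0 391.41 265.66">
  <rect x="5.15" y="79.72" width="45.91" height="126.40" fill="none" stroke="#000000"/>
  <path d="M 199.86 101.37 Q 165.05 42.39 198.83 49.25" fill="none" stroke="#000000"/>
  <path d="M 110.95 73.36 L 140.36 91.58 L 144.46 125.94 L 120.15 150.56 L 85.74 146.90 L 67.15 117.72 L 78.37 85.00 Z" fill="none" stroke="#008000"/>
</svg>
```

; LightBurn 1.7.01
; GRBL device profile, absolute coords
G21
G90
G0 X5.15 Y185.94
M3 S472
G1 X51.06 Y185.94 F2378
G1 X51.06 Y59.54
G1 X5.15 Y59.54
G1 X5.15 Y185.94
M5
G0 X199.86 Y164.29
M3 S472
G1 X188.68 Y185.25 F2378
G1 X182.99 Y200.94
G1 X182.78 Y211.36
G1 X188.06 Y216.52
G1 X198.83 Y216.41
M5
G0 X110.95 Y192.30
M3 S764
G1 X140.36 Y174.08 F825
G1 X144.46 Y139.72
G1 X120.15 Y115.10
G1 X85.74 Y118.76
G1 X67.15 Y147.94
G1 X78.37 Y180.66
G1 X110.95 Y192.30
M5
G0 X0.00 Y0.00

1 u = 1 mm; y_m = 265.66 − y.

[1] `<rect>` rectangle, #000000→score S472 F2378: (5.15,185.94) → (51.06,185.94) → (51.06,59.54) → (5.15,59.54) → (5.15,185.94) (closed)

[2] `<path>` quadratic bezier, #000000→score S472 F2378: (199.86,164.29) → (188.68,185.25) → (182.99,200.94) → (182.78,211.36) → (188.06,216.52) → (198.83,216.41)

[3] `<path>` regular polygon, #008000→cut S764 F825: (110.95,192.30) → (140.36,174.08) → (144.46,139.72) → (120.15,115.10) → (85.74,118.76) → (67.15,147.94) → (78.37,180.66) → (110.95,192.30) (closed)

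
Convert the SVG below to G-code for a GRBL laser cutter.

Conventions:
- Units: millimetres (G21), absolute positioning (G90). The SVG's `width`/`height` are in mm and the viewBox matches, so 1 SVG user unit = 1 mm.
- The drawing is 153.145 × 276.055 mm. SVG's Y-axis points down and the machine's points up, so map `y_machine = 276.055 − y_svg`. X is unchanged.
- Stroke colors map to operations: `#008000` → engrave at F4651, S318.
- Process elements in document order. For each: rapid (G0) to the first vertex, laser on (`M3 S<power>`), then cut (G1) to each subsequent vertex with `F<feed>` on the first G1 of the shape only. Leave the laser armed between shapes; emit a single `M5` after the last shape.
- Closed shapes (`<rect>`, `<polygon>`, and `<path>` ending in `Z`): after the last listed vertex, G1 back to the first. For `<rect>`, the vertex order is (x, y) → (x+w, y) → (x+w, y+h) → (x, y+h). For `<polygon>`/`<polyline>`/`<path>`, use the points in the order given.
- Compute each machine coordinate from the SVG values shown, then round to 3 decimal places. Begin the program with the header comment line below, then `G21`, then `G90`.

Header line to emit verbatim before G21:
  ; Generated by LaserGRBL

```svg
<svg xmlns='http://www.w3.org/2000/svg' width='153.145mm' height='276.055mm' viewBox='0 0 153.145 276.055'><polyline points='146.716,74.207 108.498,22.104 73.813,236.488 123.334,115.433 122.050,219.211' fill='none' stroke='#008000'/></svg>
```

Since the viewBox matches the mm dimensions, user units are millimetres directly. The only transform is the Y-flip y_m = 276.055 − y_svg.

Shape 1 is a open polyline drawn with `<polyline>`. Its stroke #008000 means engrave at S318, F4651. After flipping Y the toolpath is (146.716,201.848) → (108.498,253.951) → (73.813,39.567) → (123.334,160.622) → (122.050,56.844).

; Generated by LaserGRBL
G21
G90
G0 X146.716 Y201.848
M3 S318
G1 X108.498 Y253.951 F4651
G1 X73.813 Y39.567
G1 X123.334 Y160.622
G1 X122.050 Y56.844
M5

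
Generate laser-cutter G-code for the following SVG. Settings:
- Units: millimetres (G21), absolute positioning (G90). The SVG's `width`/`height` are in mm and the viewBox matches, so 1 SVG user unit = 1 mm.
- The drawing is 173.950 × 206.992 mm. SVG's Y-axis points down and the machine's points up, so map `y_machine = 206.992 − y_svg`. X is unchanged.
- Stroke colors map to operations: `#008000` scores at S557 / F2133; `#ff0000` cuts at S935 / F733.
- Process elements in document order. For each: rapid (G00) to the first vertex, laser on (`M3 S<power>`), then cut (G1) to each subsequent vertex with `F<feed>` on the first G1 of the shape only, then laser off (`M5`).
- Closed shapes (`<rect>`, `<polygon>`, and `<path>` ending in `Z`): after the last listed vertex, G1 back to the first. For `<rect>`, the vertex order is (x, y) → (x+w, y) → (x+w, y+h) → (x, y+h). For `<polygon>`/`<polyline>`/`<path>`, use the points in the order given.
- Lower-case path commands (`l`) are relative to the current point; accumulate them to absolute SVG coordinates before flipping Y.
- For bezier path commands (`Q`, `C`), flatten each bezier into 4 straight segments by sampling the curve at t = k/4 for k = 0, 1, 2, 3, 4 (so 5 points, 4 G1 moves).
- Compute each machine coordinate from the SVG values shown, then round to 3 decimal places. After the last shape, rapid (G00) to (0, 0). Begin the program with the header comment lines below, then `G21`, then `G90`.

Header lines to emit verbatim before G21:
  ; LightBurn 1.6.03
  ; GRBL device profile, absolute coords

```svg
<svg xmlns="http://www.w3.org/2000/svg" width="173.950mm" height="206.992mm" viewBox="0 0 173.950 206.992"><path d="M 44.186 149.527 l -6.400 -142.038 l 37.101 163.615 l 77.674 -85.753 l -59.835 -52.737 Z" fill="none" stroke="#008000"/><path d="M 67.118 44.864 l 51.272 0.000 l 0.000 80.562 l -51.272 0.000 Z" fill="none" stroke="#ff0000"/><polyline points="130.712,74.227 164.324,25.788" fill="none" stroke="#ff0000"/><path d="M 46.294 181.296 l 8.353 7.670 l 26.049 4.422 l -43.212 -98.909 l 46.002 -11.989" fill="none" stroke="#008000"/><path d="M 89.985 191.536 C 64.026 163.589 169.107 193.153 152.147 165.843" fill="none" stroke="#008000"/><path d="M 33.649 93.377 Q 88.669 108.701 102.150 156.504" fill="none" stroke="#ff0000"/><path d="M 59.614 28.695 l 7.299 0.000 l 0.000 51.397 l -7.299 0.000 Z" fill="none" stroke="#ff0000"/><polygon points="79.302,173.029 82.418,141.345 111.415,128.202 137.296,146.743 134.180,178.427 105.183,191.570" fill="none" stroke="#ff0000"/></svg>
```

Since the viewBox matches the mm dimensions, user units are millimetres directly. The only transform is the Y-flip y_m = 206.992 − y_svg.

Shape 1 is a closed polygon drawn with `<path>`. Its stroke #008000 means score at S557, F2133. After flipping Y the toolpath is (44.186,57.465) → (37.786,199.503) → (74.887,35.888) → (152.561,121.641) → (92.726,174.378) → (44.186,57.465), returning to the start.

Shape 2 is a rectangle drawn with `<path>`. Its stroke #ff0000 means cut at S935, F733. After flipping Y the toolpath is (67.118,162.128) → (118.390,162.128) → (118.390,81.566) → (67.118,81.566) → (67.118,162.128), returning to the start.

Shape 3 is a line segment drawn with `<polyline>`. Its stroke #ff0000 means cut at S935, F733. After flipping Y the toolpath is (130.712,132.765) → (164.324,181.204).

Shape 4 is a open polyline drawn with `<path>`. Its stroke #008000 means score at S557, F2133. After flipping Y the toolpath is (46.294,25.696) → (54.647,18.026) → (80.696,13.604) → (37.484,112.513) → (83.486,124.502).

Shape 5 is a cubic bezier drawn with `<path>`. Its stroke #008000 means score at S557, F2133. After flipping Y the toolpath is (89.985,15.456) → (91.131,27.420) → (117.691,28.541) → (145.939,29.543) → (152.147,41.149).

Shape 6 is a quadratic bezier drawn with `<path>`. Its stroke #ff0000 means cut at S935, F733. After flipping Y the toolpath is (33.649,113.615) → (58.563,103.923) → (78.284,90.171) → (92.813,72.360) → (102.150,50.488).

Shape 7 is a rectangle drawn with `<path>`. Its stroke #ff0000 means cut at S935, F733. After flipping Y the toolpath is (59.614,178.297) → (66.913,178.297) → (66.913,126.900) → (59.614,126.900) → (59.614,178.297), returning to the start.

Shape 8 is a regular polygon drawn with `<polygon>`. Its stroke #ff0000 means cut at S935, F733. After flipping Y the toolpath is (79.302,33.963) → (82.418,65.647) → (111.415,78.790) → (137.296,60.249) → (134.180,28.565) → (105.183,15.422) → (79.302,33.963), returning to the start.

; LightBurn 1.6.03
; GRBL device profile, absolute coords
G21
G90
G00 X44.186 Y57.465
M3 S557
G1 X37.786 Y199.503 F2133
G1 X74.887 Y35.888
G1 X152.561 Y121.641
G1 X92.726 Y174.378
G1 X44.186 Y57.465
M5
G00 X67.118 Y162.128
M3 S935
G1 X118.390 Y162.128 F733
G1 X118.390 Y81.566
G1 X67.118 Y81.566
G1 X67.118 Y162.128
M5
G00 X130.712 Y132.765
M3 S935
G1 X164.324 Y181.204 F733
M5
G00 X46.294 Y25.696
M3 S557
G1 X54.647 Y18.026 F2133
G1 X80.696 Y13.604
G1 X37.484 Y112.513
G1 X83.486 Y124.502
M5
G00 X89.985 Y15.456
M3 S557
G1 X91.131 Y27.420 F2133
G1 X117.691 Y28.541
G1 X145.939 Y29.543
G1 X152.147 Y41.149
M5
G00 X33.649 Y113.615
M3 S935
G1 X58.563 Y103.923 F733
G1 X78.284 Y90.171
G1 X92.813 Y72.360
G1 X102.150 Y50.488
M5
G00 X59.614 Y178.297
M3 S935
G1 X66.913 Y178.297 F733
G1 X66.913 Y126.900
G1 X59.614 Y126.900
G1 X59.614 Y178.297
M5
G00 X79.302 Y33.963
M3 S935
G1 X82.418 Y65.647 F733
G1 X111.415 Y78.790
G1 X137.296 Y60.249
G1 X134.180 Y28.565
G1 X105.183 Y15.422
G1 X79.302 Y33.963
M5
G00 X0.000 Y0.000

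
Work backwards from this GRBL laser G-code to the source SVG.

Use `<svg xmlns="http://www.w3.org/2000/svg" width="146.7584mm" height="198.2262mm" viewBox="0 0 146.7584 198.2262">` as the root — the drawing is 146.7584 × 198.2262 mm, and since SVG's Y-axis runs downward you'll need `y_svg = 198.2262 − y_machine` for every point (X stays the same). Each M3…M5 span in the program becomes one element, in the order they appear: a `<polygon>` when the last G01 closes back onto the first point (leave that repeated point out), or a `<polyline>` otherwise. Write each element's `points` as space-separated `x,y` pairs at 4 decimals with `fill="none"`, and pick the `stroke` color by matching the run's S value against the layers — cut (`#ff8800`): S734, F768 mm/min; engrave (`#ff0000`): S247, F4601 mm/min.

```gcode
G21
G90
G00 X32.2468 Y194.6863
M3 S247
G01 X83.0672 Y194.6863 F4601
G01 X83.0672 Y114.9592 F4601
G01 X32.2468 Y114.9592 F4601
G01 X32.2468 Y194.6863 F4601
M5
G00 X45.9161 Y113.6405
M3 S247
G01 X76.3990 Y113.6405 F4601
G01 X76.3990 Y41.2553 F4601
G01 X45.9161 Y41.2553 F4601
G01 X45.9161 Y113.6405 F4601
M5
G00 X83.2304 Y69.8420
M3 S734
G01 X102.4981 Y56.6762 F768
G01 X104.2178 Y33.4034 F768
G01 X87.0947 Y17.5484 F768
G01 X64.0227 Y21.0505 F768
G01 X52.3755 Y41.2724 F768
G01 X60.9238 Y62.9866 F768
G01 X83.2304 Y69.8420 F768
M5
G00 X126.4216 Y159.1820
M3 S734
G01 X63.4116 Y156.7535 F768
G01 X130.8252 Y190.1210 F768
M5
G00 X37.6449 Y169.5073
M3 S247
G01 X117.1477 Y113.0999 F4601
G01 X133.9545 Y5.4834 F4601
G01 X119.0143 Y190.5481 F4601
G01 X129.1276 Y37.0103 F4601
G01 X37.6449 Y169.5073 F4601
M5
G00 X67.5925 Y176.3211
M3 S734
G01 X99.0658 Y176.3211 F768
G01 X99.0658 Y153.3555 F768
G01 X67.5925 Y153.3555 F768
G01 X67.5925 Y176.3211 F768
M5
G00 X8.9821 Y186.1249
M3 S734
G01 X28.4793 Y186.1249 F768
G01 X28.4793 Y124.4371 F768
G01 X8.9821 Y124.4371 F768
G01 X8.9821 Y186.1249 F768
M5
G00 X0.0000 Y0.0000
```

<svg xmlns="http://www.w3.org/2000/svg" width="146.7584mm" height="198.2262mm" viewBox="0 0 146.7584 198.2262">
  <polygon points="32.2468,3.5399 83.0672,3.5399 83.0672,83.2670 32.2468,83.2670" fill="none" stroke="#ff0000"/>
  <polygon points="45.9161,84.5857 76.3990,84.5857 76.3990,156.9709 45.9161,156.9709" fill="none" stroke="#ff0000"/>
  <polygon points="83.2304,128.3842 102.4981,141.5500 104.2178,164.8228 87.0947,180.6778 64.0227,177.1757 52.3755,156.9538 60.9238,135.2396" fill="none" stroke="#ff8800"/>
  <polyline points="126.4216,39.0442 63.4116,41.4727 130.8252,8.1052" fill="none" stroke="#ff8800"/>
  <polygon points="37.6449,28.7189 117.1477,85.1263 133.9545,192.7428 119.0143,7.6781 129.1276,161.2159" fill="none" stroke="#ff0000"/>
  <polygon points="67.5925,21.9051 99.0658,21.9051 99.0658,44.8707 67.5925,44.8707" fill="none" stroke="#ff8800"/>
  <polygon points="8.9821,12.1013 28.4793,12.1013 28.4793,73.7891 8.9821,73.7891" fill="none" stroke="#ff8800"/>
</svg>

y_svg = 198.2262 − y_m.

[1] S247→`#ff0000` (engrave); closed run; points: 32.2468,3.5399 83.0672,3.5399 83.0672,83.2670 32.2468,83.2670

[2] S247→`#ff0000` (engrave); closed run; points: 45.9161,84.5857 76.3990,84.5857 76.3990,156.9709 45.9161,156.9709

[3] S734→`#ff8800` (cut); closed run; points: 83.2304,128.3842 102.4981,141.5500 104.2178,164.8228 87.0947,180.6778 64.0227,177.1757 52.3755,156.9538 60.9238,135.2396

[4] S734→`#ff8800` (cut); open run; points: 126.4216,39.0442 63.4116,41.4727 130.8252,8.1052

[5] S247→`#ff0000` (engrave); closed run; points: 37.6449,28.7189 117.1477,85.1263 133.9545,192.7428 119.0143,7.6781 129.1276,161.2159

[6] S734→`#ff8800` (cut); closed run; points: 67.5925,21.9051 99.0658,21.9051 99.0658,44.8707 67.5925,44.8707

[7] S734→`#ff8800` (cut); closed run; points: 8.9821,12.1013 28.4793,12.1013 28.4793,73.7891 8.9821,73.7891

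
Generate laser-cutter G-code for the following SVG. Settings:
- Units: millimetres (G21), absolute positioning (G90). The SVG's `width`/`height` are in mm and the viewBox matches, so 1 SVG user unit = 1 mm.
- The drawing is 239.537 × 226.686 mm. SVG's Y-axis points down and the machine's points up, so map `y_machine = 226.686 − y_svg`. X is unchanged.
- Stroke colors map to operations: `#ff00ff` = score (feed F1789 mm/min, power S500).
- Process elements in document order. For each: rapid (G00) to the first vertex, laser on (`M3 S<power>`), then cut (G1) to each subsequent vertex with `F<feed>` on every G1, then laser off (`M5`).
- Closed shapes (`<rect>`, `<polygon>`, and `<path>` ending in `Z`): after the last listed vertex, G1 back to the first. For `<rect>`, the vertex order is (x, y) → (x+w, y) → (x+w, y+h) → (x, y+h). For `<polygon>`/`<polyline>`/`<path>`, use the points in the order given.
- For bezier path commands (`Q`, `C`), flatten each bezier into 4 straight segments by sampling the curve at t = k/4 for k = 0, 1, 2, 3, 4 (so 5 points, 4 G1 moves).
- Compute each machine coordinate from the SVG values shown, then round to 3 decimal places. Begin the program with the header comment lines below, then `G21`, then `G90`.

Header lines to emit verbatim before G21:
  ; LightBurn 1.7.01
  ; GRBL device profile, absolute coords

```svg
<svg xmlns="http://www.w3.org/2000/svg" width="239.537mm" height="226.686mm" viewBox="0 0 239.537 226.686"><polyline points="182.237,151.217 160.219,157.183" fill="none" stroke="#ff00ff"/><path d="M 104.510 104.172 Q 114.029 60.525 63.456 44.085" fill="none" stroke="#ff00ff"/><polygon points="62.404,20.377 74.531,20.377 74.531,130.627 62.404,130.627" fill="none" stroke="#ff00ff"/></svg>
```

viewBox `0 0 239.537 226.686` with mm width/height → 1 unit = 1 mm. Flip: y_m = 226.686 − y_svg.

**Shape 1** — `<polyline>` line segment, stroke `#ff00ff` → score (S500, F1789). Machine vertices: (182.237,75.469) → (160.219,69.503). Open path.

**Shape 2** — `<path>` quadratic bezier, stroke `#ff00ff` → score (S500, F1789). Control points (SVG): P0=(104.510,104.172), P1=(114.029,60.525), P2=(63.456,44.085); sampled at t=k/4. Machine vertices: (104.510,122.514) → (105.514,142.637) → (99.006,159.359) → (84.987,172.681) → (63.456,182.601). Open path.

**Shape 3** — `<polygon>` rectangle, stroke `#ff00ff` → score (S500, F1789). Machine vertices: (62.404,206.309) → (74.531,206.309) → (74.531,96.059) → (62.404,96.059) → (62.404,206.309). Closed: final G1 returns to the first vertex.

; LightBurn 1.7.01
; GRBL device profile, absolute coords
G21
G90
G00 X182.237 Y75.469
M3 S500
G1 X160.219 Y69.503 F1789
M5
G00 X104.510 Y122.514
M3 S500
G1 X105.514 Y142.637 F1789
G1 X99.006 Y159.359 F1789
G1 X84.987 Y172.681 F1789
G1 X63.456 Y182.601 F1789
M5
G00 X62.404 Y206.309
M3 S500
G1 X74.531 Y206.309 F1789
G1 X74.531 Y96.059 F1789
G1 X62.404 Y96.059 F1789
G1 X62.404 Y206.309 F1789
M5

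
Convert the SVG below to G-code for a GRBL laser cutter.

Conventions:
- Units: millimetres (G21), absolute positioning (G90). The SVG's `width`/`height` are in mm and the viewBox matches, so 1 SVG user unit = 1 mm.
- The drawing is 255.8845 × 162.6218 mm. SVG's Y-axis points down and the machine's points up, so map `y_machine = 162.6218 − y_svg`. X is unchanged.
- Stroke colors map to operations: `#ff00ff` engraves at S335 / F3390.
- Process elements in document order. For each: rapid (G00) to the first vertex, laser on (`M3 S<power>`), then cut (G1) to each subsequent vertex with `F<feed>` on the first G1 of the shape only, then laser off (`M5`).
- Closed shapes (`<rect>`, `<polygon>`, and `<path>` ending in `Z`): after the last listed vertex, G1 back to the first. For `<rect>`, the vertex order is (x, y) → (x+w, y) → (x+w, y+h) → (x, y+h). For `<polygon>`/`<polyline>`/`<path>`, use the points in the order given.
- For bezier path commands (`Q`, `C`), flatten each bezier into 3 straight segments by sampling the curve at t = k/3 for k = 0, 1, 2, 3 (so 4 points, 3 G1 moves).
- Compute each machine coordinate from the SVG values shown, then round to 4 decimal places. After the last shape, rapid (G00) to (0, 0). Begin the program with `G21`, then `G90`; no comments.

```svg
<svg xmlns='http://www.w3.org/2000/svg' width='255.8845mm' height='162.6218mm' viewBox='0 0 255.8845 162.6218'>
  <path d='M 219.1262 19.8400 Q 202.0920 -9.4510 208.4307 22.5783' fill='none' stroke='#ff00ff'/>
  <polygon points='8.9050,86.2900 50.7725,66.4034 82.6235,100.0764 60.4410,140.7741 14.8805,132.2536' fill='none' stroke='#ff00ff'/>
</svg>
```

G21
G90
G00 X219.1262 Y142.7818
M3 S335
G1 X210.3671 Y155.4958 F3390
G1 X206.8019 Y154.5830
G1 X208.4307 Y140.0435
M5
G00 X8.9050 Y76.3318
M3 S335
G1 X50.7725 Y96.2184 F3390
G1 X82.6235 Y62.5454
G1 X60.4410 Y21.8477
G1 X14.8805 Y30.3682
G1 X8.9050 Y76.3318
M5
G00 X0.0000 Y0.0000

Since the viewBox matches the mm dimensions, user units are millimetres directly. The only transform is the Y-flip y_m = 162.6218 − y_svg.

Shape 1 is a quadratic bezier drawn with `<path>`. Its stroke #ff00ff means engrave at S335, F3390. After flipping Y the toolpath is (219.1262,142.7818) → (210.3671,155.4958) → (206.8019,154.5830) → (208.4307,140.0435).

Shape 2 is a regular polygon drawn with `<polygon>`. Its stroke #ff00ff means engrave at S335, F3390. After flipping Y the toolpath is (8.9050,76.3318) → (50.7725,96.2184) → (82.6235,62.5454) → (60.4410,21.8477) → (14.8805,30.3682) → (8.9050,76.3318), returning to the start.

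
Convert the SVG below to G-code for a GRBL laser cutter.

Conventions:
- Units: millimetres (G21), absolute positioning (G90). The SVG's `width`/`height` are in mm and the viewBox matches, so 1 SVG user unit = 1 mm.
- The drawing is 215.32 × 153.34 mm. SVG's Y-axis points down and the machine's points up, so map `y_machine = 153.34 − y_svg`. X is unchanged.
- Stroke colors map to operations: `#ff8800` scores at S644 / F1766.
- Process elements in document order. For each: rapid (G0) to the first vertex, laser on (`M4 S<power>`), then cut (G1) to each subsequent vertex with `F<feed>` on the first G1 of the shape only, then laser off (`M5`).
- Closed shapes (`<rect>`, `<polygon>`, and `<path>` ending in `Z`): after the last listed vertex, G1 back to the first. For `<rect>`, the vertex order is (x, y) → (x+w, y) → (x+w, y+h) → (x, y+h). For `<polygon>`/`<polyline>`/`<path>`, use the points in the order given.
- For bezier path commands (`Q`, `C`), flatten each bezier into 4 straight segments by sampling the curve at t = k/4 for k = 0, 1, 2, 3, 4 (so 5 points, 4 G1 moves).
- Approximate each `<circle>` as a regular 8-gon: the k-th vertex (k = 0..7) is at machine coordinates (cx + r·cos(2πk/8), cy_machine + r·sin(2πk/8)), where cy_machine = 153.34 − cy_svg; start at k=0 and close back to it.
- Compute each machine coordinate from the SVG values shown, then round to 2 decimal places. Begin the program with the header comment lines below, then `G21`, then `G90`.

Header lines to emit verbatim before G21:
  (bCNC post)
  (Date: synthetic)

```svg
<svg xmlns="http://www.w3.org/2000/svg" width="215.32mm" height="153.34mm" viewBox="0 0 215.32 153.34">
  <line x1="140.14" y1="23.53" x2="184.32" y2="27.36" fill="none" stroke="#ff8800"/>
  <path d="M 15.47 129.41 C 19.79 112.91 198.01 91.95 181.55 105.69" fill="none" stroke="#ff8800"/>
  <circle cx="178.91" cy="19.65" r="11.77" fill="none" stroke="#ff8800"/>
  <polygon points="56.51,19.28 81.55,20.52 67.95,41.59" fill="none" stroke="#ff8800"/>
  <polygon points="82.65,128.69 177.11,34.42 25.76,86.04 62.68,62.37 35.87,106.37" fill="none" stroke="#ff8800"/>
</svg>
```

1 u = 1 mm; y_m = 153.34 − y.

[1] `<line>` line segment, #ff8800→score S644 F1766: (140.14,129.81) → (184.32,125.98)

[2] `<path>` cubic bezier, #ff8800→score S644 F1766: (15.47,23.93) → (45.56,36.53) → (106.30,47.13) → (163.15,52.06) → (181.55,47.65)

[3] `<circle>` circle, #ff8800→score S644 F1766: (190.68,133.69) → (187.23,142.01) → (178.91,145.46) → (170.59,142.01) → (167.14,133.69) → (170.59,125.37) → (178.91,121.92) → (187.23,125.37) → (190.68,133.69) (closed)

[4] `<polygon>` regular polygon, #ff8800→score S644 F1766: (56.51,134.06) → (81.55,132.82) → (67.95,111.75) → (56.51,134.06) (closed)

[5] `<polygon>` closed polygon, #ff8800→score S644 F1766: (82.65,24.65) → (177.11,118.92) → (25.76,67.30) → (62.68,90.97) → (35.87,46.97) → (82.65,24.65) (closed)

(bCNC post)
(Date: synthetic)
G21
G90
G0 X140.14 Y129.81
M4 S644
G1 X184.32 Y125.98 F1766
M5
G0 X15.47 Y23.93
M4 S644
G1 X45.56 Y36.53 F1766
G1 X106.30 Y47.13
G1 X163.15 Y52.06
G1 X181.55 Y47.65
M5
G0 X190.68 Y133.69
M4 S644
G1 X187.23 Y142.01 F1766
G1 X178.91 Y145.46
G1 X170.59 Y142.01
G1 X167.14 Y133.69
G1 X170.59 Y125.37
G1 X178.91 Y121.92
G1 X187.23 Y125.37
G1 X190.68 Y133.69
M5
G0 X56.51 Y134.06
M4 S644
G1 X81.55 Y132.82 F1766
G1 X67.95 Y111.75
G1 X56.51 Y134.06
M5
G0 X82.65 Y24.65
M4 S644
G1 X177.11 Y118.92 F1766
G1 X25.76 Y67.30
G1 X62.68 Y90.97
G1 X35.87 Y46.97
G1 X82.65 Y24.65
M5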